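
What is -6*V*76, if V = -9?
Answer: 4104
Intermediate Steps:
-6*V*76 = -6*(-9)*76 = 54*76 = 4104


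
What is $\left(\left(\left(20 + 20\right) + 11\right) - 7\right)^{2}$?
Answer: $1936$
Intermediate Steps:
$\left(\left(\left(20 + 20\right) + 11\right) - 7\right)^{2} = \left(\left(40 + 11\right) - 7\right)^{2} = \left(51 - 7\right)^{2} = 44^{2} = 1936$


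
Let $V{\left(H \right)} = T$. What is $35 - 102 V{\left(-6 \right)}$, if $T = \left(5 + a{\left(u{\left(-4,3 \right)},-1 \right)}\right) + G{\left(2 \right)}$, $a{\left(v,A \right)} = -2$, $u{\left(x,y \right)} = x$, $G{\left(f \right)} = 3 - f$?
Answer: $-373$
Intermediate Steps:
$T = 4$ ($T = \left(5 - 2\right) + \left(3 - 2\right) = 3 + \left(3 - 2\right) = 3 + 1 = 4$)
$V{\left(H \right)} = 4$
$35 - 102 V{\left(-6 \right)} = 35 - 408 = -373$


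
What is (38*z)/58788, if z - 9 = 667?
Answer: 6422/14697 ≈ 0.43696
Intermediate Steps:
z = 676 (z = 9 + 667 = 676)
(38*z)/58788 = (38*676)/58788 = 25688*(1/58788) = 6422/14697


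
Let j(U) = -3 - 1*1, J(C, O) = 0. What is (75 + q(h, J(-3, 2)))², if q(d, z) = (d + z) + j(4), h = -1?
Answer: 4900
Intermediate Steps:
j(U) = -4 (j(U) = -3 - 1 = -4)
q(d, z) = -4 + d + z (q(d, z) = (d + z) - 4 = -4 + d + z)
(75 + q(h, J(-3, 2)))² = (75 + (-4 - 1 + 0))² = (75 - 5)² = 70² = 4900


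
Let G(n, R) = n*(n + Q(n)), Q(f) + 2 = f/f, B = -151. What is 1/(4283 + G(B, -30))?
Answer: 1/27235 ≈ 3.6717e-5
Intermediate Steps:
Q(f) = -1 (Q(f) = -2 + f/f = -2 + 1 = -1)
G(n, R) = n*(-1 + n) (G(n, R) = n*(n - 1) = n*(-1 + n))
1/(4283 + G(B, -30)) = 1/(4283 - 151*(-1 - 151)) = 1/(4283 - 151*(-152)) = 1/(4283 + 22952) = 1/27235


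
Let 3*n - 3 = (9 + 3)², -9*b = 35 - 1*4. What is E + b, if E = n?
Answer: 410/9 ≈ 45.556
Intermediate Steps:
b = -31/9 (b = -(35 - 1*4)/9 = -(35 - 4)/9 = -⅑*31 = -31/9 ≈ -3.4444)
n = 49 (n = 1 + (9 + 3)²/3 = 1 + (⅓)*12² = 1 + (⅓)*144 = 1 + 48 = 49)
E = 49
E + b = 49 - 31/9 = 410/9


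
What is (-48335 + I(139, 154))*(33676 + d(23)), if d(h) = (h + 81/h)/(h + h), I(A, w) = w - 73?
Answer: -37375679082/23 ≈ -1.6250e+9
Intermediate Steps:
I(A, w) = -73 + w
d(h) = (h + 81/h)/(2*h) (d(h) = (h + 81/h)/((2*h)) = (h + 81/h)*(1/(2*h)) = (h + 81/h)/(2*h))
(-48335 + I(139, 154))*(33676 + d(23)) = (-48335 + (-73 + 154))*(33676 + (½)*(81 + 23²)/23²) = (-48335 + 81)*(33676 + (½)*(1/529)*(81 + 529)) = -48254*(33676 + (½)*(1/529)*610) = -48254*(33676 + 305/529) = -48254*17814909/529 = -37375679082/23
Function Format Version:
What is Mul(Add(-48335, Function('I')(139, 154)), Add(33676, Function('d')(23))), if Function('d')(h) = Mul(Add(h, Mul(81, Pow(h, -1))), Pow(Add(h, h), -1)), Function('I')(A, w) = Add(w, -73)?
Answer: Rational(-37375679082, 23) ≈ -1.6250e+9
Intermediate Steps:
Function('I')(A, w) = Add(-73, w)
Function('d')(h) = Mul(Rational(1, 2), Pow(h, -1), Add(h, Mul(81, Pow(h, -1)))) (Function('d')(h) = Mul(Add(h, Mul(81, Pow(h, -1))), Pow(Mul(2, h), -1)) = Mul(Add(h, Mul(81, Pow(h, -1))), Mul(Rational(1, 2), Pow(h, -1))) = Mul(Rational(1, 2), Pow(h, -1), Add(h, Mul(81, Pow(h, -1)))))
Mul(Add(-48335, Function('I')(139, 154)), Add(33676, Function('d')(23))) = Mul(Add(-48335, Add(-73, 154)), Add(33676, Mul(Rational(1, 2), Pow(23, -2), Add(81, Pow(23, 2))))) = Mul(Add(-48335, 81), Add(33676, Mul(Rational(1, 2), Rational(1, 529), Add(81, 529)))) = Mul(-48254, Add(33676, Mul(Rational(1, 2), Rational(1, 529), 610))) = Mul(-48254, Add(33676, Rational(305, 529))) = Mul(-48254, Rational(17814909, 529)) = Rational(-37375679082, 23)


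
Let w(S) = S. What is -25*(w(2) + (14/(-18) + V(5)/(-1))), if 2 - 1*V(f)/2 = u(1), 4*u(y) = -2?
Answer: 850/9 ≈ 94.444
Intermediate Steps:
u(y) = -1/2 (u(y) = (1/4)*(-2) = -1/2)
V(f) = 5 (V(f) = 4 - 2*(-1/2) = 4 + 1 = 5)
-25*(w(2) + (14/(-18) + V(5)/(-1))) = -25*(2 + (14/(-18) + 5/(-1))) = -25*(2 + (14*(-1/18) + 5*(-1))) = -25*(2 + (-7/9 - 5)) = -25*(2 - 52/9) = -25*(-34/9) = 850/9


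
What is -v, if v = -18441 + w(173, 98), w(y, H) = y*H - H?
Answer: 1585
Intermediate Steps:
w(y, H) = -H + H*y (w(y, H) = H*y - H = -H + H*y)
v = -1585 (v = -18441 + 98*(-1 + 173) = -18441 + 98*172 = -18441 + 16856 = -1585)
-v = -1*(-1585) = 1585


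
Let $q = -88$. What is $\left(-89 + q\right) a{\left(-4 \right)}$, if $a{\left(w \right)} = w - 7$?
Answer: $1947$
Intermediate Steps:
$a{\left(w \right)} = -7 + w$ ($a{\left(w \right)} = w - 7 = -7 + w$)
$\left(-89 + q\right) a{\left(-4 \right)} = \left(-89 - 88\right) \left(-7 - 4\right) = \left(-177\right) \left(-11\right) = 1947$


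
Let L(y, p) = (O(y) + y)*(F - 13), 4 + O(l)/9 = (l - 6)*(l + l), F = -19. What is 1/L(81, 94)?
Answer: -1/3500640 ≈ -2.8566e-7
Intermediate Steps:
O(l) = -36 + 18*l*(-6 + l) (O(l) = -36 + 9*((l - 6)*(l + l)) = -36 + 9*((-6 + l)*(2*l)) = -36 + 9*(2*l*(-6 + l)) = -36 + 18*l*(-6 + l))
L(y, p) = 1152 - 576*y² + 3424*y (L(y, p) = ((-36 - 108*y + 18*y²) + y)*(-19 - 13) = (-36 - 107*y + 18*y²)*(-32) = 1152 - 576*y² + 3424*y)
1/L(81, 94) = 1/(1152 - 576*81² + 3424*81) = 1/(1152 - 576*6561 + 277344) = 1/(1152 - 3779136 + 277344) = 1/(-3500640) = -1/3500640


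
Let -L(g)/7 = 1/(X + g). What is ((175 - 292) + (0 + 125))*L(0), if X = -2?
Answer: 28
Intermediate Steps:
L(g) = -7/(-2 + g)
((175 - 292) + (0 + 125))*L(0) = ((175 - 292) + (0 + 125))*(-7/(-2 + 0)) = (-117 + 125)*(-7/(-2)) = 8*(-7*(-½)) = 8*(7/2) = 28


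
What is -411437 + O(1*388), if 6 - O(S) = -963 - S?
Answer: -410080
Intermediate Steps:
O(S) = 969 + S (O(S) = 6 - (-963 - S) = 6 + (963 + S) = 969 + S)
-411437 + O(1*388) = -411437 + (969 + 1*388) = -411437 + (969 + 388) = -411437 + 1357 = -410080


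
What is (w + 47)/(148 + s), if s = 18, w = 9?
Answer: 28/83 ≈ 0.33735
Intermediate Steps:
(w + 47)/(148 + s) = (9 + 47)/(148 + 18) = 56/166 = 56*(1/166) = 28/83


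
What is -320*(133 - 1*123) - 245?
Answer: -3445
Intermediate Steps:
-320*(133 - 1*123) - 245 = -320*(133 - 123) - 245 = -320*10 - 245 = -3200 - 245 = -3445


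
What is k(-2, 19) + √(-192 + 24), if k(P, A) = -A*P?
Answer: 38 + 2*I*√42 ≈ 38.0 + 12.961*I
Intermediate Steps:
k(P, A) = -A*P
k(-2, 19) + √(-192 + 24) = -1*19*(-2) + √(-192 + 24) = 38 + √(-168) = 38 + 2*I*√42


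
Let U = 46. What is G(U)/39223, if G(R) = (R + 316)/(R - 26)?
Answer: 181/392230 ≈ 0.00046146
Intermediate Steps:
G(R) = (316 + R)/(-26 + R)
G(U)/39223 = ((316 + 46)/(-26 + 46))/39223 = (362/20)*(1/39223) = ((1/20)*362)*(1/39223) = (181/10)*(1/39223) = 181/392230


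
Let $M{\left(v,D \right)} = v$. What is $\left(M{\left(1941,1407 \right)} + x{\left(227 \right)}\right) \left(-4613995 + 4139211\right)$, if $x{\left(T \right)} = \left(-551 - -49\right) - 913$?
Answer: $-249736384$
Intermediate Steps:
$x{\left(T \right)} = -1415$ ($x{\left(T \right)} = \left(-551 + 49\right) - 913 = -502 - 913 = -1415$)
$\left(M{\left(1941,1407 \right)} + x{\left(227 \right)}\right) \left(-4613995 + 4139211\right) = \left(1941 - 1415\right) \left(-4613995 + 4139211\right) = 526 \left(-474784\right) = -249736384$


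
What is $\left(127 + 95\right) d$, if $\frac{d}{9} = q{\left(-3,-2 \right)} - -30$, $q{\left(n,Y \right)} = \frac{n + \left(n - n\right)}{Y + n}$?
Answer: $\frac{305694}{5} \approx 61139.0$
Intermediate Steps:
$q{\left(n,Y \right)} = \frac{n}{Y + n}$ ($q{\left(n,Y \right)} = \frac{n + 0}{Y + n} = \frac{n}{Y + n}$)
$d = \frac{1377}{5}$ ($d = 9 \left(- \frac{3}{-2 - 3} - -30\right) = 9 \left(- \frac{3}{-5} + 30\right) = 9 \left(\left(-3\right) \left(- \frac{1}{5}\right) + 30\right) = 9 \left(\frac{3}{5} + 30\right) = 9 \cdot \frac{153}{5} = \frac{1377}{5} \approx 275.4$)
$\left(127 + 95\right) d = \left(127 + 95\right) \frac{1377}{5} = 222 \cdot \frac{1377}{5} = \frac{305694}{5}$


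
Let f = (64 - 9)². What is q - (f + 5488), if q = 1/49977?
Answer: -425454200/49977 ≈ -8513.0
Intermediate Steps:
q = 1/49977 ≈ 2.0009e-5
f = 3025 (f = 55² = 3025)
q - (f + 5488) = 1/49977 - (3025 + 5488) = 1/49977 - 1*8513 = 1/49977 - 8513 = -425454200/49977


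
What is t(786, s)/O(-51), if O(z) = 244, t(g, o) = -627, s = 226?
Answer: -627/244 ≈ -2.5697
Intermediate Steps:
t(786, s)/O(-51) = -627/244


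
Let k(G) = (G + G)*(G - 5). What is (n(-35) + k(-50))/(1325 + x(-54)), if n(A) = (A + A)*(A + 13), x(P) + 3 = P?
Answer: 1760/317 ≈ 5.5520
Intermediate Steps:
x(P) = -3 + P
n(A) = 2*A*(13 + A) (n(A) = (2*A)*(13 + A) = 2*A*(13 + A))
k(G) = 2*G*(-5 + G) (k(G) = (2*G)*(-5 + G) = 2*G*(-5 + G))
(n(-35) + k(-50))/(1325 + x(-54)) = (2*(-35)*(13 - 35) + 2*(-50)*(-5 - 50))/(1325 + (-3 - 54)) = (2*(-35)*(-22) + 2*(-50)*(-55))/(1325 - 57) = (1540 + 5500)/1268 = 7040*(1/1268) = 1760/317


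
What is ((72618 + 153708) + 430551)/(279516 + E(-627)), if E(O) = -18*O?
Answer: 218959/96934 ≈ 2.2588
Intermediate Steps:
((72618 + 153708) + 430551)/(279516 + E(-627)) = ((72618 + 153708) + 430551)/(279516 - 18*(-627)) = (226326 + 430551)/(279516 + 11286) = 656877/290802 = 656877*(1/290802) = 218959/96934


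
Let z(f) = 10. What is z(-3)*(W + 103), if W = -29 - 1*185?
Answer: -1110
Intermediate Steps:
W = -214 (W = -29 - 185 = -214)
z(-3)*(W + 103) = 10*(-214 + 103) = 10*(-111) = -1110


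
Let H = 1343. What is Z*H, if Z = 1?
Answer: 1343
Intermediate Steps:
Z*H = 1*1343 = 1343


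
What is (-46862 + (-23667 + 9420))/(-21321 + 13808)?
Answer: 61109/7513 ≈ 8.1338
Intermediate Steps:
(-46862 + (-23667 + 9420))/(-21321 + 13808) = (-46862 - 14247)/(-7513) = -61109*(-1/7513) = 61109/7513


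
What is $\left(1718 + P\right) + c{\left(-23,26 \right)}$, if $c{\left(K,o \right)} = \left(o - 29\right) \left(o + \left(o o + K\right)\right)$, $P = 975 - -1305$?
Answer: $1961$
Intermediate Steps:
$P = 2280$ ($P = 975 + 1305 = 2280$)
$c{\left(K,o \right)} = \left(-29 + o\right) \left(K + o + o^{2}\right)$ ($c{\left(K,o \right)} = \left(-29 + o\right) \left(o + \left(o^{2} + K\right)\right) = \left(-29 + o\right) \left(o + \left(K + o^{2}\right)\right) = \left(-29 + o\right) \left(K + o + o^{2}\right)$)
$\left(1718 + P\right) + c{\left(-23,26 \right)} = \left(1718 + 2280\right) - \left(685 - 17576 + 18928\right) = 3998 - 2037 = 1961$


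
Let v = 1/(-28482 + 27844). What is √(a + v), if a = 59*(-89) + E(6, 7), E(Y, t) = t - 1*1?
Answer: I*√2134946418/638 ≈ 72.422*I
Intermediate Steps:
E(Y, t) = -1 + t (E(Y, t) = t - 1 = -1 + t)
v = -1/638 (v = 1/(-638) = -1/638 ≈ -0.0015674)
a = -5245 (a = 59*(-89) + (-1 + 7) = -5251 + 6 = -5245)
√(a + v) = √(-5245 - 1/638) = √(-3346311/638) = I*√2134946418/638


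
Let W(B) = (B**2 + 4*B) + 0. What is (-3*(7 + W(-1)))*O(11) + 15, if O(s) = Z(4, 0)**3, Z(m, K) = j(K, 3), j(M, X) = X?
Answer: -309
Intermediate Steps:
Z(m, K) = 3
W(B) = B**2 + 4*B
O(s) = 27 (O(s) = 3**3 = 27)
(-3*(7 + W(-1)))*O(11) + 15 = -3*(7 - (4 - 1))*27 + 15 = -3*(7 - 1*3)*27 + 15 = -3*(7 - 3)*27 + 15 = -3*4*27 + 15 = -12*27 + 15 = -324 + 15 = -309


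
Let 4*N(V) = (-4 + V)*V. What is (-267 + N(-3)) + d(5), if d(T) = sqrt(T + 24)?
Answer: -1047/4 + sqrt(29) ≈ -256.36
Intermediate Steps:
d(T) = sqrt(24 + T)
N(V) = V*(-4 + V)/4 (N(V) = ((-4 + V)*V)/4 = (V*(-4 + V))/4 = V*(-4 + V)/4)
(-267 + N(-3)) + d(5) = (-267 + (1/4)*(-3)*(-4 - 3)) + sqrt(24 + 5) = (-267 + (1/4)*(-3)*(-7)) + sqrt(29) = (-267 + 21/4) + sqrt(29) = -1047/4 + sqrt(29)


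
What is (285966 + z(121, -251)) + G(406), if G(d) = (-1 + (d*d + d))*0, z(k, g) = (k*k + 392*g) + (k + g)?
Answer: 202085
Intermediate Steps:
z(k, g) = k + k² + 393*g (z(k, g) = (k² + 392*g) + (g + k) = k + k² + 393*g)
G(d) = 0 (G(d) = (-1 + (d² + d))*0 = (-1 + (d + d²))*0 = (-1 + d + d²)*0 = 0)
(285966 + z(121, -251)) + G(406) = (285966 + (121 + 121² + 393*(-251))) + 0 = (285966 + (121 + 14641 - 98643)) + 0 = (285966 - 83881) + 0 = 202085 + 0 = 202085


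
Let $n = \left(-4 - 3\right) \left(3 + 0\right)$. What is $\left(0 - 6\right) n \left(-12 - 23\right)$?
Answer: $-4410$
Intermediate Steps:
$n = -21$ ($n = \left(-7\right) 3 = -21$)
$\left(0 - 6\right) n \left(-12 - 23\right) = \left(0 - 6\right) \left(-21\right) \left(-12 - 23\right) = \left(0 - 6\right) \left(-21\right) \left(-35\right) = \left(-6\right) \left(-21\right) \left(-35\right) = 126 \left(-35\right) = -4410$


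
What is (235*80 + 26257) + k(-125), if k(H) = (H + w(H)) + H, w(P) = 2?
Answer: 44809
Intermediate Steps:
k(H) = 2 + 2*H (k(H) = (H + 2) + H = (2 + H) + H = 2 + 2*H)
(235*80 + 26257) + k(-125) = (235*80 + 26257) + (2 + 2*(-125)) = (18800 + 26257) + (2 - 250) = 45057 - 248 = 44809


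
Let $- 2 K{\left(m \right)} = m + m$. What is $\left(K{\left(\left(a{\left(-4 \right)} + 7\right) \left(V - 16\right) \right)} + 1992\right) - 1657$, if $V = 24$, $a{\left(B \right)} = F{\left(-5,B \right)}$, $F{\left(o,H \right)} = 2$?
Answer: $263$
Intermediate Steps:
$a{\left(B \right)} = 2$
$K{\left(m \right)} = - m$ ($K{\left(m \right)} = - \frac{m + m}{2} = - \frac{2 m}{2} = - m$)
$\left(K{\left(\left(a{\left(-4 \right)} + 7\right) \left(V - 16\right) \right)} + 1992\right) - 1657 = \left(- \left(2 + 7\right) \left(24 - 16\right) + 1992\right) - 1657 = \left(- 9 \left(24 - 16\right) + 1992\right) - 1657 = \left(- 9 \cdot 8 + 1992\right) - 1657 = \left(\left(-1\right) 72 + 1992\right) - 1657 = \left(-72 + 1992\right) - 1657 = 1920 - 1657 = 263$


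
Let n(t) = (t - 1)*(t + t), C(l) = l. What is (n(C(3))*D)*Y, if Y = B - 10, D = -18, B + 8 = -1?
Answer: 4104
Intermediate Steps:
B = -9 (B = -8 - 1 = -9)
n(t) = 2*t*(-1 + t) (n(t) = (-1 + t)*(2*t) = 2*t*(-1 + t))
Y = -19 (Y = -9 - 10 = -19)
(n(C(3))*D)*Y = ((2*3*(-1 + 3))*(-18))*(-19) = ((2*3*2)*(-18))*(-19) = (12*(-18))*(-19) = -216*(-19) = 4104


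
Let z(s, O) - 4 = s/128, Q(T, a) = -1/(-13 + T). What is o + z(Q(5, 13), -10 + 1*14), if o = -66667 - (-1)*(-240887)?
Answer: -314931199/1024 ≈ -3.0755e+5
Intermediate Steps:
z(s, O) = 4 + s/128
o = -307554 (o = -66667 - 1*240887 = -66667 - 240887 = -307554)
o + z(Q(5, 13), -10 + 1*14) = -307554 + (4 + (-1/(-13 + 5))/128) = -307554 + (4 + (-1/(-8))/128) = -307554 + (4 + (-1*(-⅛))/128) = -307554 + (4 + (1/128)*(⅛)) = -307554 + (4 + 1/1024) = -307554 + 4097/1024 = -314931199/1024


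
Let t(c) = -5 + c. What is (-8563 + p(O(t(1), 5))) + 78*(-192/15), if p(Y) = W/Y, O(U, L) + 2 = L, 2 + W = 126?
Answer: -142801/15 ≈ -9520.1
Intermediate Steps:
W = 124 (W = -2 + 126 = 124)
O(U, L) = -2 + L
p(Y) = 124/Y
(-8563 + p(O(t(1), 5))) + 78*(-192/15) = (-8563 + 124/(-2 + 5)) + 78*(-192/15) = (-8563 + 124/3) + 78*(-192*1/15) = (-8563 + 124*(1/3)) + 78*(-64/5) = (-8563 + 124/3) - 4992/5 = -25565/3 - 4992/5 = -142801/15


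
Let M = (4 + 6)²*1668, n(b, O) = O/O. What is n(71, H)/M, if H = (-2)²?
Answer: 1/166800 ≈ 5.9952e-6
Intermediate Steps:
H = 4
n(b, O) = 1
M = 166800 (M = 10²*1668 = 100*1668 = 166800)
n(71, H)/M = 1/166800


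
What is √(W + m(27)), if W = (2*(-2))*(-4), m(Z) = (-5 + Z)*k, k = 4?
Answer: 2*√26 ≈ 10.198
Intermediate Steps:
m(Z) = -20 + 4*Z (m(Z) = (-5 + Z)*4 = -20 + 4*Z)
W = 16 (W = -4*(-4) = 16)
√(W + m(27)) = √(16 + (-20 + 4*27)) = √(16 + (-20 + 108)) = √(16 + 88) = √104 = 2*√26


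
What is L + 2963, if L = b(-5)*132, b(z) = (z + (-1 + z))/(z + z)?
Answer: 15541/5 ≈ 3108.2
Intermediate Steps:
b(z) = (-1 + 2*z)/(2*z) (b(z) = (-1 + 2*z)/((2*z)) = (-1 + 2*z)*(1/(2*z)) = (-1 + 2*z)/(2*z))
L = 726/5 (L = ((-1/2 - 5)/(-5))*132 = -1/5*(-11/2)*132 = (11/10)*132 = 726/5 ≈ 145.20)
L + 2963 = 726/5 + 2963 = 15541/5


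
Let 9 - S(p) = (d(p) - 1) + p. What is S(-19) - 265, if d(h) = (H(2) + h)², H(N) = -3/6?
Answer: -2465/4 ≈ -616.25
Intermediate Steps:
H(N) = -½ (H(N) = -3*⅙ = -½)
d(h) = (-½ + h)²
S(p) = 10 - p - (-1 + 2*p)²/4 (S(p) = 9 - (((-1 + 2*p)²/4 - 1) + p) = 9 - ((-1 + (-1 + 2*p)²/4) + p) = 9 - (-1 + p + (-1 + 2*p)²/4) = 9 + (1 - p - (-1 + 2*p)²/4) = 10 - p - (-1 + 2*p)²/4)
S(-19) - 265 = (39/4 - 1*(-19)²) - 265 = (39/4 - 1*361) - 265 = (39/4 - 361) - 265 = -1405/4 - 265 = -2465/4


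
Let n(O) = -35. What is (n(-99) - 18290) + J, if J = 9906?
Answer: -8419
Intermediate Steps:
(n(-99) - 18290) + J = (-35 - 18290) + 9906 = -18325 + 9906 = -8419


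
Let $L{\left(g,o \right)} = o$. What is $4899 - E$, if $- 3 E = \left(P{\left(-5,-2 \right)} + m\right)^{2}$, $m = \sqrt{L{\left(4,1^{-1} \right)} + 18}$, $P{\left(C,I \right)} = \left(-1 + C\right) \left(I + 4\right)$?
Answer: $\frac{14860}{3} - 8 \sqrt{19} \approx 4918.5$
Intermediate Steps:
$P{\left(C,I \right)} = \left(-1 + C\right) \left(4 + I\right)$
$m = \sqrt{19}$ ($m = \sqrt{1^{-1} + 18} = \sqrt{1 + 18} = \sqrt{19} \approx 4.3589$)
$E = - \frac{\left(-12 + \sqrt{19}\right)^{2}}{3}$ ($E = - \frac{\left(\left(-4 - -2 + 4 \left(-5\right) - -10\right) + \sqrt{19}\right)^{2}}{3} = - \frac{\left(\left(-4 + 2 - 20 + 10\right) + \sqrt{19}\right)^{2}}{3} = - \frac{\left(-12 + \sqrt{19}\right)^{2}}{3} \approx -19.462$)
$4899 - E = 4899 - \left(- \frac{163}{3} + 8 \sqrt{19}\right) = 4899 + \left(\frac{163}{3} - 8 \sqrt{19}\right) = \frac{14860}{3} - 8 \sqrt{19}$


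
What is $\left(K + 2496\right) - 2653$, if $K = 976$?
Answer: $819$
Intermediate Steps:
$\left(K + 2496\right) - 2653 = \left(976 + 2496\right) - 2653 = 3472 - 2653 = 819$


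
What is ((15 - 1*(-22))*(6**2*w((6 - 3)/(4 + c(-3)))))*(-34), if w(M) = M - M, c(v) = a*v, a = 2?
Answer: 0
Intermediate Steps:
c(v) = 2*v
w(M) = 0
((15 - 1*(-22))*(6**2*w((6 - 3)/(4 + c(-3)))))*(-34) = ((15 - 1*(-22))*(6**2*0))*(-34) = ((15 + 22)*(36*0))*(-34) = (37*0)*(-34) = 0*(-34) = 0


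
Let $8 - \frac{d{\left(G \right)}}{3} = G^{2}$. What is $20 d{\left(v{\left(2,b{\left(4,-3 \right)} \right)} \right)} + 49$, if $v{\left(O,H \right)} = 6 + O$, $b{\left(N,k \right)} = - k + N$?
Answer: $-3311$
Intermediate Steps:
$b{\left(N,k \right)} = N - k$
$d{\left(G \right)} = 24 - 3 G^{2}$
$20 d{\left(v{\left(2,b{\left(4,-3 \right)} \right)} \right)} + 49 = 20 \left(24 - 3 \left(6 + 2\right)^{2}\right) + 49 = 20 \left(24 - 3 \cdot 8^{2}\right) + 49 = 20 \left(24 - 192\right) + 49 = 20 \left(-168\right) + 49 = -3360 + 49 = -3311$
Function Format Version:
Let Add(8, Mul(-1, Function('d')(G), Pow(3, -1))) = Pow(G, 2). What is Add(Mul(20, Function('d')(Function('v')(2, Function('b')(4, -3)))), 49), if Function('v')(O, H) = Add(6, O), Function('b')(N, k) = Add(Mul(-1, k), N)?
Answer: -3311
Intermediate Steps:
Function('b')(N, k) = Add(N, Mul(-1, k))
Function('d')(G) = Add(24, Mul(-3, Pow(G, 2)))
Add(Mul(20, Function('d')(Function('v')(2, Function('b')(4, -3)))), 49) = Add(Mul(20, Add(24, Mul(-3, Pow(Add(6, 2), 2)))), 49) = Add(Mul(20, Add(24, Mul(-3, Pow(8, 2)))), 49) = Add(Mul(20, Add(24, Mul(-3, 64))), 49) = Add(Mul(20, Add(24, -192)), 49) = Add(Mul(20, -168), 49) = Add(-3360, 49) = -3311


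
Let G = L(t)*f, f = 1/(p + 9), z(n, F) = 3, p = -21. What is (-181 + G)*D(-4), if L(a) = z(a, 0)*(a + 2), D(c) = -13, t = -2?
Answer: 2353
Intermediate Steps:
L(a) = 6 + 3*a (L(a) = 3*(a + 2) = 3*(2 + a) = 6 + 3*a)
f = -1/12 (f = 1/(-21 + 9) = 1/(-12) = -1/12 ≈ -0.083333)
G = 0 (G = (6 + 3*(-2))*(-1/12) = (6 - 6)*(-1/12) = 0*(-1/12) = 0)
(-181 + G)*D(-4) = (-181 + 0)*(-13) = -181*(-13) = 2353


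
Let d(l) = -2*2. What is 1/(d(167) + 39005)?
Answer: 1/39001 ≈ 2.5640e-5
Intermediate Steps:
d(l) = -4
1/(d(167) + 39005) = 1/(-4 + 39005) = 1/39001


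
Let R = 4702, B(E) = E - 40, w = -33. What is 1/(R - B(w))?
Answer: 1/4775 ≈ 0.00020942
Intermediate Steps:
B(E) = -40 + E
1/(R - B(w)) = 1/(4702 - (-40 - 33)) = 1/(4702 - 1*(-73)) = 1/(4702 + 73) = 1/4775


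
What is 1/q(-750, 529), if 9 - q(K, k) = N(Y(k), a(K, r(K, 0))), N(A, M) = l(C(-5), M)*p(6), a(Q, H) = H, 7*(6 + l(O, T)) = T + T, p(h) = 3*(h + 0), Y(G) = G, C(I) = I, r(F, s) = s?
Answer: 1/117 ≈ 0.0085470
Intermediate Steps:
p(h) = 3*h
l(O, T) = -6 + 2*T/7 (l(O, T) = -6 + (T + T)/7 = -6 + (2*T)/7 = -6 + 2*T/7)
N(A, M) = -108 + 36*M/7 (N(A, M) = (-6 + 2*M/7)*(3*6) = (-6 + 2*M/7)*18 = -108 + 36*M/7)
q(K, k) = 117 (q(K, k) = 9 - (-108 + (36/7)*0) = 9 - (-108 + 0) = 9 - 1*(-108) = 9 + 108 = 117)
1/q(-750, 529) = 1/117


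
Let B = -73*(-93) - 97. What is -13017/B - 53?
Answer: -367693/6692 ≈ -54.945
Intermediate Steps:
B = 6692 (B = 6789 - 97 = 6692)
-13017/B - 53 = -13017/6692 - 53 = -367693/6692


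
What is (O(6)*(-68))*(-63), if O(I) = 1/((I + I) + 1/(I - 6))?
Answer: 0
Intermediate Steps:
O(I) = 1/(1/(-6 + I) + 2*I) (O(I) = 1/(2*I + 1/(-6 + I)) = 1/(1/(-6 + I) + 2*I))
(O(6)*(-68))*(-63) = (((-6 + 6)/(1 - 12*6 + 2*6**2))*(-68))*(-63) = ((0/(1 - 72 + 2*36))*(-68))*(-63) = ((0/(1 - 72 + 72))*(-68))*(-63) = ((0/1)*(-68))*(-63) = ((1*0)*(-68))*(-63) = (0*(-68))*(-63) = 0*(-63) = 0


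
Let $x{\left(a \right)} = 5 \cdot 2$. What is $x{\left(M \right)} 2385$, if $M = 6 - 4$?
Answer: $23850$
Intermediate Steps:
$M = 2$
$x{\left(a \right)} = 10$
$x{\left(M \right)} 2385 = 10 \cdot 2385 = 23850$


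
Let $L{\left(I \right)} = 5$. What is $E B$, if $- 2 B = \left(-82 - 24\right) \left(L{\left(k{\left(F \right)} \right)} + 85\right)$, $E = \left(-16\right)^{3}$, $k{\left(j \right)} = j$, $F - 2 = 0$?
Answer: $-19537920$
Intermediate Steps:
$F = 2$ ($F = 2 + 0 = 2$)
$E = -4096$
$B = 4770$ ($B = - \frac{\left(-82 - 24\right) \left(5 + 85\right)}{2} = - \frac{\left(-106\right) 90}{2} = \left(- \frac{1}{2}\right) \left(-9540\right) = 4770$)
$E B = \left(-4096\right) 4770 = -19537920$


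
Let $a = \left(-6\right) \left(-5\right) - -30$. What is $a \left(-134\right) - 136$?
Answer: $-8176$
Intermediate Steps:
$a = 60$ ($a = 30 + 30 = 60$)
$a \left(-134\right) - 136 = 60 \left(-134\right) - 136 = -8040 - 136 = -8176$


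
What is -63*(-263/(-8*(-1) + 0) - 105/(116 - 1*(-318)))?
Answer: 517419/248 ≈ 2086.4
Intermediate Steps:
-63*(-263/(-8*(-1) + 0) - 105/(116 - 1*(-318))) = -63*(-263/(8 + 0) - 105/(116 + 318)) = -63*(-263/8 - 105/434) = -63*(-263*⅛ - 105*1/434) = -63*(-263/8 - 15/62) = -63*(-8213/248) = 517419/248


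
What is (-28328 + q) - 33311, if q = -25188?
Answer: -86827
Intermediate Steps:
(-28328 + q) - 33311 = (-28328 - 25188) - 33311 = -53516 - 33311 = -86827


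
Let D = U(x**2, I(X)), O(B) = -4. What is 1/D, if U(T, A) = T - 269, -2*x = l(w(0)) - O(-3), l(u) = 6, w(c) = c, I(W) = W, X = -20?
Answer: -1/244 ≈ -0.0040984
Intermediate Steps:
x = -5 (x = -(6 - 1*(-4))/2 = -(6 + 4)/2 = -1/2*10 = -5)
U(T, A) = -269 + T
D = -244 (D = -269 + (-5)**2 = -269 + 25 = -244)
1/D = 1/(-244) = -1/244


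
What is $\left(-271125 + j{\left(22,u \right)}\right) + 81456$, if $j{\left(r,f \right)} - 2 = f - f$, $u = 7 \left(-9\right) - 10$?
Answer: $-189667$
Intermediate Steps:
$u = -73$ ($u = -63 - 10 = -73$)
$j{\left(r,f \right)} = 2$ ($j{\left(r,f \right)} = 2 + \left(f - f\right) = 2 + 0 = 2$)
$\left(-271125 + j{\left(22,u \right)}\right) + 81456 = \left(-271125 + 2\right) + 81456 = -271123 + 81456 = -189667$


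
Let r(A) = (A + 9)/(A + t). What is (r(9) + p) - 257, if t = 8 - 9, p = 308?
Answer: 213/4 ≈ 53.250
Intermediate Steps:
t = -1
r(A) = (9 + A)/(-1 + A) (r(A) = (A + 9)/(A - 1) = (9 + A)/(-1 + A))
(r(9) + p) - 257 = ((9 + 9)/(-1 + 9) + 308) - 257 = (18/8 + 308) - 257 = ((1/8)*18 + 308) - 257 = (9/4 + 308) - 257 = 1241/4 - 257 = 213/4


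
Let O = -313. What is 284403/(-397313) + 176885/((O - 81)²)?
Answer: 3732732271/8811040124 ≈ 0.42364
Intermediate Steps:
284403/(-397313) + 176885/((O - 81)²) = 284403/(-397313) + 176885/((-313 - 81)²) = 284403*(-1/397313) + 176885/((-394)²) = -40629/56759 + 176885/155236 = 3732732271/8811040124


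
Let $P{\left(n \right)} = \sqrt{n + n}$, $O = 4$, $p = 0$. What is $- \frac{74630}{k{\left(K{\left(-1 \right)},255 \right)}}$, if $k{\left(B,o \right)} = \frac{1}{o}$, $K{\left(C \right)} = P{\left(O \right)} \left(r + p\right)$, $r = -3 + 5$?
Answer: $-19030650$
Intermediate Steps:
$P{\left(n \right)} = \sqrt{2} \sqrt{n}$ ($P{\left(n \right)} = \sqrt{2 n} = \sqrt{2} \sqrt{n}$)
$r = 2$
$K{\left(C \right)} = 4 \sqrt{2}$ ($K{\left(C \right)} = \sqrt{2} \sqrt{4} \left(2 + 0\right) = \sqrt{2} \cdot 2 \cdot 2 = 2 \sqrt{2} \cdot 2 = 4 \sqrt{2}$)
$- \frac{74630}{k{\left(K{\left(-1 \right)},255 \right)}} = - \frac{74630}{\frac{1}{255}} = - 74630 \frac{1}{\frac{1}{255}} = \left(-74630\right) 255 = -19030650$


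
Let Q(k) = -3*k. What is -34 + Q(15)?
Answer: -79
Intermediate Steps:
-34 + Q(15) = -34 - 3*15 = -34 - 45 = -79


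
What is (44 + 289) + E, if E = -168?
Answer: 165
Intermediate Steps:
(44 + 289) + E = (44 + 289) - 168 = 333 - 168 = 165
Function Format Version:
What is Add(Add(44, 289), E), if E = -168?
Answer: 165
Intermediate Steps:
Add(Add(44, 289), E) = Add(Add(44, 289), -168) = Add(333, -168) = 165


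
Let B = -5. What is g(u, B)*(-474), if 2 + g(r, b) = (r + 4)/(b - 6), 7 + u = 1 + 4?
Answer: 11376/11 ≈ 1034.2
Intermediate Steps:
u = -2 (u = -7 + (1 + 4) = -7 + 5 = -2)
g(r, b) = -2 + (4 + r)/(-6 + b) (g(r, b) = -2 + (r + 4)/(b - 6) = -2 + (4 + r)/(-6 + b))
g(u, B)*(-474) = ((16 - 2 - 2*(-5))/(-6 - 5))*(-474) = ((16 - 2 + 10)/(-11))*(-474) = -1/11*24*(-474) = -24/11*(-474) = 11376/11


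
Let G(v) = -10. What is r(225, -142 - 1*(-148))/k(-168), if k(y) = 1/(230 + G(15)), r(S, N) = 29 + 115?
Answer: 31680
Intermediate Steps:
r(S, N) = 144
k(y) = 1/220 (k(y) = 1/(230 - 10) = 1/220)
r(225, -142 - 1*(-148))/k(-168) = 144/(1/220) = 144*220 = 31680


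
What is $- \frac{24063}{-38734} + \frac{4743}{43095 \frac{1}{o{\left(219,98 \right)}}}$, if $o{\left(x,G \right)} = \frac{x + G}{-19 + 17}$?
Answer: $- \frac{275312646}{16365115} \approx -16.823$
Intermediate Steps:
$o{\left(x,G \right)} = - \frac{G}{2} - \frac{x}{2}$ ($o{\left(x,G \right)} = \frac{G + x}{-2} = \left(G + x\right) \left(- \frac{1}{2}\right) = - \frac{G}{2} - \frac{x}{2}$)
$- \frac{24063}{-38734} + \frac{4743}{43095 \frac{1}{o{\left(219,98 \right)}}} = - \frac{24063}{-38734} + \frac{4743}{43095 \frac{1}{\left(- \frac{1}{2}\right) 98 - \frac{219}{2}}} = \left(-24063\right) \left(- \frac{1}{38734}\right) + \frac{4743}{43095 \frac{1}{-49 - \frac{219}{2}}} = \frac{24063}{38734} + \frac{4743}{43095 \frac{1}{- \frac{317}{2}}} = \frac{24063}{38734} + \frac{4743}{43095 \left(- \frac{2}{317}\right)} = \frac{24063}{38734} + \frac{4743}{- \frac{86190}{317}} = \frac{24063}{38734} + 4743 \left(- \frac{317}{86190}\right) = \frac{24063}{38734} - \frac{29481}{1690} = - \frac{275312646}{16365115}$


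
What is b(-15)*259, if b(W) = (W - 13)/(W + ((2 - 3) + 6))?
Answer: 3626/5 ≈ 725.20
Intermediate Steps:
b(W) = (-13 + W)/(5 + W) (b(W) = (-13 + W)/(W + (-1 + 6)) = (-13 + W)/(W + 5) = (-13 + W)/(5 + W))
b(-15)*259 = ((-13 - 15)/(5 - 15))*259 = (-28/(-10))*259 = -1/10*(-28)*259 = (14/5)*259 = 3626/5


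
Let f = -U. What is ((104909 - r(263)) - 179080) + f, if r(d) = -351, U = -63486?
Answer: -10334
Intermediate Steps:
f = 63486 (f = -1*(-63486) = 63486)
((104909 - r(263)) - 179080) + f = ((104909 - 1*(-351)) - 179080) + 63486 = ((104909 + 351) - 179080) + 63486 = (105260 - 179080) + 63486 = -73820 + 63486 = -10334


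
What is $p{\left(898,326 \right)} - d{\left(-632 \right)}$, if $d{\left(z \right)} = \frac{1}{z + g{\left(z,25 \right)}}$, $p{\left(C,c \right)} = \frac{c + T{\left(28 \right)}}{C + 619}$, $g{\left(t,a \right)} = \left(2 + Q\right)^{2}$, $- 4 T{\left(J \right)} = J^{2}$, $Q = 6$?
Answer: $\frac{75357}{861656} \approx 0.087456$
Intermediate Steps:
$T{\left(J \right)} = - \frac{J^{2}}{4}$
$g{\left(t,a \right)} = 64$ ($g{\left(t,a \right)} = \left(2 + 6\right)^{2} = 8^{2} = 64$)
$p{\left(C,c \right)} = \frac{-196 + c}{619 + C}$ ($p{\left(C,c \right)} = \frac{c - \frac{28^{2}}{4}}{C + 619} = \frac{c - 196}{619 + C} = \frac{-196 + c}{619 + C}$)
$d{\left(z \right)} = \frac{1}{64 + z}$ ($d{\left(z \right)} = \frac{1}{z + 64} = \frac{1}{64 + z}$)
$p{\left(898,326 \right)} - d{\left(-632 \right)} = \frac{-196 + 326}{619 + 898} - \frac{1}{64 - 632} = \frac{1}{1517} \cdot 130 - \frac{1}{-568} = \frac{1}{1517} \cdot 130 - - \frac{1}{568} = \frac{130}{1517} + \frac{1}{568} = \frac{75357}{861656}$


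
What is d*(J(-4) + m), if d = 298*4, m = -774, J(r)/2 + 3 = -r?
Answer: -920224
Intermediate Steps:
J(r) = -6 - 2*r (J(r) = -6 + 2*(-r) = -6 - 2*r)
d = 1192
d*(J(-4) + m) = 1192*((-6 - 2*(-4)) - 774) = 1192*((-6 + 8) - 774) = 1192*(2 - 774) = 1192*(-772) = -920224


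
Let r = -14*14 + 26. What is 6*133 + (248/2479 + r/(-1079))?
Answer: 2135212140/2674841 ≈ 798.26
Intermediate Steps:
r = -170 (r = -196 + 26 = -170)
6*133 + (248/2479 + r/(-1079)) = 6*133 + (248/2479 - 170/(-1079)) = 798 + (248*(1/2479) - 170*(-1/1079)) = 798 + (248/2479 + 170/1079) = 798 + 689022/2674841 = 2135212140/2674841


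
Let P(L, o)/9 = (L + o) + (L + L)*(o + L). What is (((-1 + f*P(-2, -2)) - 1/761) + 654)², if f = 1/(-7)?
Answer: 11535098224896/28376929 ≈ 4.0650e+5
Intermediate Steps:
f = -⅐ ≈ -0.14286
P(L, o) = 9*L + 9*o + 18*L*(L + o) (P(L, o) = 9*((L + o) + (L + L)*(o + L)) = 9*((L + o) + (2*L)*(L + o)) = 9*((L + o) + 2*L*(L + o)) = 9*(L + o + 2*L*(L + o)) = 9*L + 9*o + 18*L*(L + o))
(((-1 + f*P(-2, -2)) - 1/761) + 654)² = (((-1 - (9*(-2) + 9*(-2) + 18*(-2)² + 18*(-2)*(-2))/7) - 1/761) + 654)² = (((-1 - (-18 - 18 + 18*4 + 72)/7) - 1*1/761) + 654)² = (((-1 - (-18 - 18 + 72 + 72)/7) - 1/761) + 654)² = (((-1 - ⅐*108) - 1/761) + 654)² = (((-1 - 108/7) - 1/761) + 654)² = ((-115/7 - 1/761) + 654)² = (-87522/5327 + 654)² = (3396336/5327)² = 11535098224896/28376929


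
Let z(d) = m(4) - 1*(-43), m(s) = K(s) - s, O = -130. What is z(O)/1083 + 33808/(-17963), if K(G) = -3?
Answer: -11989132/6484643 ≈ -1.8489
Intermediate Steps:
m(s) = -3 - s
z(d) = 36 (z(d) = (-3 - 1*4) - 1*(-43) = (-3 - 4) + 43 = -7 + 43 = 36)
z(O)/1083 + 33808/(-17963) = 36/1083 + 33808/(-17963) = 36*(1/1083) + 33808*(-1/17963) = 12/361 - 33808/17963 = -11989132/6484643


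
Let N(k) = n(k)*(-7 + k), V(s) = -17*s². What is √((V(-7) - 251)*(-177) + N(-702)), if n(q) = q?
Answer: √689586 ≈ 830.41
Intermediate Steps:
N(k) = k*(-7 + k)
√((V(-7) - 251)*(-177) + N(-702)) = √((-17*(-7)² - 251)*(-177) - 702*(-7 - 702)) = √((-17*49 - 251)*(-177) - 702*(-709)) = √((-833 - 251)*(-177) + 497718) = √(-1084*(-177) + 497718) = √(191868 + 497718) = √689586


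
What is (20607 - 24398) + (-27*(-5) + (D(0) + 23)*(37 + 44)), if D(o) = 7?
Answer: -1226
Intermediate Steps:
(20607 - 24398) + (-27*(-5) + (D(0) + 23)*(37 + 44)) = (20607 - 24398) + (-27*(-5) + (7 + 23)*(37 + 44)) = -3791 + (135 + 30*81) = -3791 + (135 + 2430) = -3791 + 2565 = -1226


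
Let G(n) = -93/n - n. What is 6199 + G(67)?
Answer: 410751/67 ≈ 6130.6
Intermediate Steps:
G(n) = -n - 93/n
6199 + G(67) = 6199 + (-1*67 - 93/67) = 6199 + (-67 - 93*1/67) = 6199 + (-67 - 93/67) = 6199 - 4582/67 = 410751/67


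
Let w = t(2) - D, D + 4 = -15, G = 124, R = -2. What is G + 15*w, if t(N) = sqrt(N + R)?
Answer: 409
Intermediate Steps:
t(N) = sqrt(-2 + N) (t(N) = sqrt(N - 2) = sqrt(-2 + N))
D = -19 (D = -4 - 15 = -19)
w = 19 (w = sqrt(-2 + 2) - 1*(-19) = sqrt(0) + 19 = 0 + 19 = 19)
G + 15*w = 124 + 15*19 = 124 + 285 = 409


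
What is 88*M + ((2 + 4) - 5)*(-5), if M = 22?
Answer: 1931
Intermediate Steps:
88*M + ((2 + 4) - 5)*(-5) = 88*22 + ((2 + 4) - 5)*(-5) = 1936 + (6 - 5)*(-5) = 1936 + 1*(-5) = 1936 - 5 = 1931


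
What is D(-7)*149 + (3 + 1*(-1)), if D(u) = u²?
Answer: 7303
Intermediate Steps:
D(-7)*149 + (3 + 1*(-1)) = (-7)²*149 + (3 + 1*(-1)) = 49*149 + (3 - 1) = 7301 + 2 = 7303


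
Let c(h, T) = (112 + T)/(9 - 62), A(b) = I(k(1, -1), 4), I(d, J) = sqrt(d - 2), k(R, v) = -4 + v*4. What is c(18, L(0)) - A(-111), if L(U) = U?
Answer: -112/53 - I*sqrt(10) ≈ -2.1132 - 3.1623*I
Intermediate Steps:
k(R, v) = -4 + 4*v
I(d, J) = sqrt(-2 + d)
A(b) = I*sqrt(10) (A(b) = sqrt(-2 + (-4 + 4*(-1))) = sqrt(-2 + (-4 - 4)) = sqrt(-2 - 8) = sqrt(-10) = I*sqrt(10))
c(h, T) = -112/53 - T/53 (c(h, T) = (112 + T)/(-53) = (112 + T)*(-1/53) = -112/53 - T/53)
c(18, L(0)) - A(-111) = (-112/53 - 1/53*0) - I*sqrt(10) = (-112/53 + 0) - I*sqrt(10) = -112/53 - I*sqrt(10)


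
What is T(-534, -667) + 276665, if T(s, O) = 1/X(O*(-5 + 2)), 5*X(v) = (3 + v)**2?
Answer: 1111091066645/4016016 ≈ 2.7667e+5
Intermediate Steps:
X(v) = (3 + v)**2/5
T(s, O) = 5/(3 - 3*O)**2 (T(s, O) = 1/((3 + O*(-5 + 2))**2/5) = 1/((3 + O*(-3))**2/5) = 1/((3 - 3*O)**2/5) = 5/(3 - 3*O)**2)
T(-534, -667) + 276665 = 5/(9*(-1 - 667)**2) + 276665 = (5/9)/(-668)**2 + 276665 = (5/9)*(1/446224) + 276665 = 5/4016016 + 276665 = 1111091066645/4016016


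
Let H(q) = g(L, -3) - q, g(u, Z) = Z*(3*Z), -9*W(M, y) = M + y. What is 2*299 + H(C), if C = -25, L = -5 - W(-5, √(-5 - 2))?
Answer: 650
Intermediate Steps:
W(M, y) = -M/9 - y/9 (W(M, y) = -(M + y)/9 = -M/9 - y/9)
L = -50/9 + I*√7/9 (L = -5 - (-⅑*(-5) - √(-5 - 2)/9) = -5 - (5/9 - I*√7/9) = -5 + (-5/9 + I*√7/9) = -50/9 + I*√7/9 ≈ -5.5556 + 0.29397*I)
g(u, Z) = 3*Z²
H(q) = 27 - q (H(q) = 3*(-3)² - q = 3*9 - q = 27 - q)
2*299 + H(C) = 2*299 + (27 - 1*(-25)) = 598 + (27 + 25) = 598 + 52 = 650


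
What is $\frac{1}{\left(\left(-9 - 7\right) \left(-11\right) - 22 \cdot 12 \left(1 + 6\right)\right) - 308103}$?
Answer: $- \frac{1}{309775} \approx -3.2281 \cdot 10^{-6}$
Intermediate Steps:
$\frac{1}{\left(\left(-9 - 7\right) \left(-11\right) - 22 \cdot 12 \left(1 + 6\right)\right) - 308103} = \frac{1}{\left(\left(-16\right) \left(-11\right) - 22 \cdot 12 \cdot 7\right) - 308103} = \frac{1}{\left(176 - 1848\right) - 308103} = \frac{1}{-1672 - 308103} = \frac{1}{-309775} = - \frac{1}{309775}$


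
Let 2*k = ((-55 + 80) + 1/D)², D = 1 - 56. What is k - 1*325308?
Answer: -983112762/3025 ≈ -3.2500e+5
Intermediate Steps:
D = -55
k = 943938/3025 (k = ((-55 + 80) + 1/(-55))²/2 = (25 - 1/55)²/2 = (1374/55)²/2 = (½)*(1887876/3025) = 943938/3025 ≈ 312.05)
k - 1*325308 = 943938/3025 - 1*325308 = 943938/3025 - 325308 = -983112762/3025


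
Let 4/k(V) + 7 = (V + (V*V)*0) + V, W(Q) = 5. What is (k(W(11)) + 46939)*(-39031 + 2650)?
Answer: -1707736267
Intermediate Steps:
k(V) = 4/(-7 + 2*V) (k(V) = 4/(-7 + ((V + (V*V)*0) + V)) = 4/(-7 + ((V + V**2*0) + V)) = 4/(-7 + ((V + 0) + V)) = 4/(-7 + (V + V)) = 4/(-7 + 2*V))
(k(W(11)) + 46939)*(-39031 + 2650) = (4/(-7 + 2*5) + 46939)*(-39031 + 2650) = (4/(-7 + 10) + 46939)*(-36381) = (4/3 + 46939)*(-36381) = (140821/3)*(-36381) = -1707736267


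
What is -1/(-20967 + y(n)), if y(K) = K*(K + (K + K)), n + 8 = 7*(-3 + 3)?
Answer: 1/20775 ≈ 4.8135e-5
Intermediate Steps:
n = -8 (n = -8 + 7*(-3 + 3) = -8 + 7*0 = -8 + 0 = -8)
y(K) = 3*K² (y(K) = K*(K + 2*K) = K*(3*K) = 3*K²)
-1/(-20967 + y(n)) = -1/(-20967 + 3*(-8)²) = -1/(-20967 + 3*64) = -1/(-20967 + 192) = -1/(-20775) = -1*(-1/20775) = 1/20775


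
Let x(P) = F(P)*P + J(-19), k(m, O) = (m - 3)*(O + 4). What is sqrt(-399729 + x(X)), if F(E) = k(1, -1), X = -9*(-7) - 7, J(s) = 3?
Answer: I*sqrt(400062) ≈ 632.5*I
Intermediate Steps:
X = 56 (X = 63 - 7 = 56)
k(m, O) = (-3 + m)*(4 + O)
F(E) = -6 (F(E) = -12 - 3*(-1) + 4*1 - 1*1 = -12 + 3 + 4 - 1 = -6)
x(P) = 3 - 6*P (x(P) = -6*P + 3 = 3 - 6*P)
sqrt(-399729 + x(X)) = sqrt(-399729 + (3 - 6*56)) = sqrt(-399729 + (3 - 336)) = sqrt(-399729 - 333) = sqrt(-400062) = I*sqrt(400062)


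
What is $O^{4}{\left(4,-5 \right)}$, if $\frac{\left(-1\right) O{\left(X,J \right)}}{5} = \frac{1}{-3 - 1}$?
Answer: $\frac{625}{256} \approx 2.4414$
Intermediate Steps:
$O{\left(X,J \right)} = \frac{5}{4}$ ($O{\left(X,J \right)} = - \frac{5}{-3 - 1} = - \frac{5}{-4} = \left(-5\right) \left(- \frac{1}{4}\right) = \frac{5}{4}$)
$O^{4}{\left(4,-5 \right)} = \left(\frac{5}{4}\right)^{4} = \frac{625}{256}$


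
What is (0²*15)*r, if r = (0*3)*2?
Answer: 0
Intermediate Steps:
r = 0 (r = 0*2 = 0)
(0²*15)*r = (0²*15)*0 = (0*15)*0 = 0*0 = 0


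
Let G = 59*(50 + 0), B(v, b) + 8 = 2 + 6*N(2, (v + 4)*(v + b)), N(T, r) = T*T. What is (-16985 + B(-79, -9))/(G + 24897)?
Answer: -16967/27847 ≈ -0.60929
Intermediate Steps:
N(T, r) = T²
B(v, b) = 18 (B(v, b) = -8 + (2 + 6*2²) = -8 + (2 + 6*4) = -8 + (2 + 24) = -8 + 26 = 18)
G = 2950 (G = 59*50 = 2950)
(-16985 + B(-79, -9))/(G + 24897) = (-16985 + 18)/(2950 + 24897) = -16967/27847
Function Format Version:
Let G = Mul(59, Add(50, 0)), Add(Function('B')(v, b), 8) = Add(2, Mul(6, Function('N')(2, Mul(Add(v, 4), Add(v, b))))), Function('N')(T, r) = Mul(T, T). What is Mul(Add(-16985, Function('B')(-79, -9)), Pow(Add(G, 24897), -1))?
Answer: Rational(-16967, 27847) ≈ -0.60929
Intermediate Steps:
Function('N')(T, r) = Pow(T, 2)
Function('B')(v, b) = 18 (Function('B')(v, b) = Add(-8, Add(2, Mul(6, Pow(2, 2)))) = Add(-8, Add(2, Mul(6, 4))) = Add(-8, Add(2, 24)) = Add(-8, 26) = 18)
G = 2950 (G = Mul(59, 50) = 2950)
Mul(Add(-16985, Function('B')(-79, -9)), Pow(Add(G, 24897), -1)) = Mul(Add(-16985, 18), Pow(Add(2950, 24897), -1)) = Mul(-16967, Pow(27847, -1)) = Mul(-16967, Rational(1, 27847)) = Rational(-16967, 27847)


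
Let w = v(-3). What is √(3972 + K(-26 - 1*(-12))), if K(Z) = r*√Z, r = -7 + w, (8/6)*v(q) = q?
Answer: √(15888 - 37*I*√14)/2 ≈ 63.024 - 0.27458*I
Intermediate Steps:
v(q) = 3*q/4
w = -9/4 (w = (¾)*(-3) = -9/4 ≈ -2.2500)
r = -37/4 (r = -7 - 9/4 = -37/4 ≈ -9.2500)
K(Z) = -37*√Z/4
√(3972 + K(-26 - 1*(-12))) = √(3972 - 37*√(-26 - 1*(-12))/4) = √(3972 - 37*√(-26 + 12)/4) = √(3972 - 37*I*√14/4)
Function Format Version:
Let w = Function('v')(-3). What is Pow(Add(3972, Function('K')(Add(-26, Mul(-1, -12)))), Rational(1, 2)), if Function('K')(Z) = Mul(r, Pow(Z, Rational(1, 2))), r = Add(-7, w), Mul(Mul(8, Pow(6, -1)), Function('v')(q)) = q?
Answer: Mul(Rational(1, 2), Pow(Add(15888, Mul(-37, I, Pow(14, Rational(1, 2)))), Rational(1, 2))) ≈ Add(63.024, Mul(-0.27458, I))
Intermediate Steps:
Function('v')(q) = Mul(Rational(3, 4), q)
w = Rational(-9, 4) (w = Mul(Rational(3, 4), -3) = Rational(-9, 4) ≈ -2.2500)
r = Rational(-37, 4) (r = Add(-7, Rational(-9, 4)) = Rational(-37, 4) ≈ -9.2500)
Function('K')(Z) = Mul(Rational(-37, 4), Pow(Z, Rational(1, 2)))
Pow(Add(3972, Function('K')(Add(-26, Mul(-1, -12)))), Rational(1, 2)) = Pow(Add(3972, Mul(Rational(-37, 4), Pow(Add(-26, Mul(-1, -12)), Rational(1, 2)))), Rational(1, 2)) = Pow(Add(3972, Mul(Rational(-37, 4), Pow(Add(-26, 12), Rational(1, 2)))), Rational(1, 2)) = Pow(Add(3972, Mul(Rational(-37, 4), Pow(-14, Rational(1, 2)))), Rational(1, 2)) = Pow(Add(3972, Mul(Rational(-37, 4), Mul(I, Pow(14, Rational(1, 2))))), Rational(1, 2)) = Pow(Add(3972, Mul(Rational(-37, 4), I, Pow(14, Rational(1, 2)))), Rational(1, 2))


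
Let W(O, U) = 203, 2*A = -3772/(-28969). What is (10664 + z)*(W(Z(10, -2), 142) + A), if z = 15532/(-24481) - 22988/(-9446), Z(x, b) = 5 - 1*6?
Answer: 7254530372420536730/3349504790347 ≈ 2.1659e+6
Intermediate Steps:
Z(x, b) = -1 (Z(x, b) = 5 - 6 = -1)
z = 208026978/115623763 (z = 15532*(-1/24481) - 22988*(-1/9446) = -15532/24481 + 11494/4723 = 208026978/115623763 ≈ 1.7992)
A = 1886/28969 (A = (-3772/(-28969))/2 = (-3772*(-1/28969))/2 = (½)*(3772/28969) = 1886/28969 ≈ 0.065104)
(10664 + z)*(W(Z(10, -2), 142) + A) = (10664 + 208026978/115623763)*(203 + 1886/28969) = (1233219835610/115623763)*(5882593/28969) = 7254530372420536730/3349504790347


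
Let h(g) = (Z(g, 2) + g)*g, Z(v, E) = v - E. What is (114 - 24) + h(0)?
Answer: 90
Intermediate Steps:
h(g) = g*(-2 + 2*g) (h(g) = ((g - 1*2) + g)*g = ((g - 2) + g)*g = ((-2 + g) + g)*g = (-2 + 2*g)*g = g*(-2 + 2*g))
(114 - 24) + h(0) = (114 - 24) + 2*0*(-1 + 0) = 90 + 2*0*(-1) = 90 + 0 = 90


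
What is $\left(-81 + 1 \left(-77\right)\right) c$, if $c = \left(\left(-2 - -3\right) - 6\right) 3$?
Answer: $2370$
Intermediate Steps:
$c = -15$ ($c = \left(\left(-2 + 3\right) - 6\right) 3 = \left(1 - 6\right) 3 = \left(-5\right) 3 = -15$)
$\left(-81 + 1 \left(-77\right)\right) c = \left(-81 + 1 \left(-77\right)\right) \left(-15\right) = \left(-81 - 77\right) \left(-15\right) = \left(-158\right) \left(-15\right) = 2370$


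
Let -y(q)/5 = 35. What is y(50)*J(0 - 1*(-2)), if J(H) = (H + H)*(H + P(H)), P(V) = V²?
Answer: -4200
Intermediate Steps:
y(q) = -175 (y(q) = -5*35 = -175)
J(H) = 2*H*(H + H²) (J(H) = (H + H)*(H + H²) = (2*H)*(H + H²) = 2*H*(H + H²))
y(50)*J(0 - 1*(-2)) = -350*(0 - 1*(-2))²*(1 + (0 - 1*(-2))) = -350*(0 + 2)²*(1 + (0 + 2)) = -350*2²*(1 + 2) = -350*4*3 = -175*24 = -4200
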